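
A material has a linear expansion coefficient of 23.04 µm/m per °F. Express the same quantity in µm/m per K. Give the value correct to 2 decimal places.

41.47 µm/m per K

Since only a temperature interval is involved, the additive offset between the scales drops out.
A change of 1 K is a change of 1.8°F, so per K the value is 23.04 × 1.8 = 41.47.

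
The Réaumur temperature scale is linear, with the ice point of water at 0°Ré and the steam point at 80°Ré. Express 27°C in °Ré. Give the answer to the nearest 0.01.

Linearly onto the Réaumur scale: 0 + (27.0000 / 100) × (80 - 0) = 21.60°Ré.

21.60°Ré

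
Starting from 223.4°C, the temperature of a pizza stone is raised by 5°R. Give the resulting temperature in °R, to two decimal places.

898.79°R

The 5°R change is an interval, so only the factor 5/9 applies: +5 × 5/9 = +2.7778°C.
Final Celsius temperature: 223.4000 + 2.7778 = 226.1778°C.
In Rankine: 226.1778 × 1.8 + 491.67 = 898.79°R.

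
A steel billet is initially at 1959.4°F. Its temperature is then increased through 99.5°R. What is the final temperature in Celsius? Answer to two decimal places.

1126.06°C

Initial temperature in Celsius: (1959.4 - 32) × 5/9 = 1070.7778°C.
The 99.5°R change is an interval, so only the factor 5/9 applies: +99.5 × 5/9 = +55.2778°C.
Final Celsius temperature: 1070.7778 + 55.2778 = 1126.0556°C.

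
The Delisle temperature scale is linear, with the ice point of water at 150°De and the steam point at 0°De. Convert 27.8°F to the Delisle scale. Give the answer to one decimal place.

First in Celsius: (27.8 - 32) × 5/9 = -2.3333°C.
Linearly onto the Delisle scale: 150 + (-2.3333 / 100) × (0 - 150) = 153.5°De.

153.5°De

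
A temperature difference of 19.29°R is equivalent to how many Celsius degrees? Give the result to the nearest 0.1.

10.7°C

An interval of 1°R corresponds to 5/9°C.
19.29 × 5/9 = 10.7.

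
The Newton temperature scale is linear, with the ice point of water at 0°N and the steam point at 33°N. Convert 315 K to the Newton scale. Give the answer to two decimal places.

13.81°N

First in Celsius: 315 - 273.15 = 41.8500°C.
Linearly onto the Newton scale: 0 + (41.8500 / 100) × (33 - 0) = 13.81°N.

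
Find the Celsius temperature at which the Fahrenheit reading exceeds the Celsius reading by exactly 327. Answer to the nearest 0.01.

368.75°C

Let C be the Celsius reading. The Fahrenheit reading is F = 1.8·C + 32.
Require F - C = 327: (0.8)·C + 32 = 327.
C = (327 - 32) / (0.8) = 368.75.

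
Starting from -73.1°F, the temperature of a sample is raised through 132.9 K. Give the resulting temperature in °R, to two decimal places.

625.79°R

Initial temperature in Celsius: (-73.1 - 32) × 5/9 = -58.3889°C.
The 132.9 K change is an interval; Kelvin and Celsius degrees are the same size, so ΔC = +132.9°C.
Final Celsius temperature: -58.3889 + 132.9000 = 74.5111°C.
In Rankine: 74.5111 × 1.8 + 491.67 = 625.79°R.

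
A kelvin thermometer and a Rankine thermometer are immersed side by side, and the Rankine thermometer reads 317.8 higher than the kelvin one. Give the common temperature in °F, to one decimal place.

Let x be the kelvin reading; then the Rankine reading is 1.8·x.
(1.8·x) - x = 317.8  ⇒  (0.8)·x = 317.8  ⇒  x = 397.2500 K.
In Celsius: 397.25 - 273.15 = 124.1000°C.
In Fahrenheit: 124.1000 × 1.8 + 32 = 255.4°F.

255.4°F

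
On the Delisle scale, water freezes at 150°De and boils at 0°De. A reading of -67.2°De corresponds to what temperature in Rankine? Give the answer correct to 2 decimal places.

752.31°R

Linear interpolation between the fixed points: C = (-67.2 - 150) × 100 / (0 - 150) = 144.8000°C.
Then 144.8000 × 1.8 + 491.67 = 752.31°R.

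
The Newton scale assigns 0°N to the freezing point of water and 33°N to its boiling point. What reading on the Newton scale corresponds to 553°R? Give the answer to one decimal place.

11.2°N

First in Celsius: (553 - 491.67) × 5/9 = 34.0722°C.
Linearly onto the Newton scale: 0 + (34.0722 / 100) × (33 - 0) = 11.2°N.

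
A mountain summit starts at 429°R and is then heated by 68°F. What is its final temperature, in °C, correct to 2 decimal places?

2.96°C

Initial temperature in Celsius: (429 - 491.67) × 5/9 = -34.8167°C.
The 68°F change is an interval, so only the factor 5/9 applies: +68 × 5/9 = +37.7778°C.
Final Celsius temperature: -34.8167 + 37.7778 = 2.9611°C.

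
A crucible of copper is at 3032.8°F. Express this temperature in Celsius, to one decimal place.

1667.1°C

In Celsius: (3032.8 - 32) × 5/9 = 1667.1111°C.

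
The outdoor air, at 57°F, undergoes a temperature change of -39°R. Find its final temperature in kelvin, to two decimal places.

265.37 K

Initial temperature in Celsius: (57 - 32) × 5/9 = 13.8889°C.
The 39°R change is an interval, so only the factor 5/9 applies: -39 × 5/9 = -21.6667°C.
Final Celsius temperature: 13.8889 - 21.6667 = -7.7778°C.
In kelvin: -7.7778 + 273.15 = 265.37 K.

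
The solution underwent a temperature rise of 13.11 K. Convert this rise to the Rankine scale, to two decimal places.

23.60°R

For a temperature interval the offset drops out; only the factor 1.8 applies.
13.11 × 1.8 = 23.60.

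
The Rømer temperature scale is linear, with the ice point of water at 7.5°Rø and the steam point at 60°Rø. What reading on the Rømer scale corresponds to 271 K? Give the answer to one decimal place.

6.4°Rø

First in Celsius: 271 - 273.15 = -2.1500°C.
Linearly onto the Rømer scale: 7.5 + (-2.1500 / 100) × (60 - 7.5) = 6.4°Rø.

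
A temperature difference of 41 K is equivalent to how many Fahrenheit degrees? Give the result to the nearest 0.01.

For a temperature interval the offset drops out; only the factor 1.8 applies.
41 × 1.8 = 73.80.

73.80°F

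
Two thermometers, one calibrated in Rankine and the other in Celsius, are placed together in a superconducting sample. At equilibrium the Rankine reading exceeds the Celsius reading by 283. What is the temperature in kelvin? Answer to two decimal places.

Let x be the Rankine reading; then the Celsius reading is 5/9·x - 273.15.
(5/9·x - 273.15) - x = -283  ⇒  (-4/9)·x = -9.85  ⇒  x = 22.1625°R.
In Celsius: (22.1625 - 491.67) × 5/9 = -260.8375°C.
In kelvin: -260.8375 + 273.15 = 12.31 K.

12.31 K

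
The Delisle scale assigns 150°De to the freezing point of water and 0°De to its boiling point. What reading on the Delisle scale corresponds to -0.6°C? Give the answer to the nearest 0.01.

Linearly onto the Delisle scale: 150 + (-0.6000 / 100) × (0 - 150) = 150.90°De.

150.90°De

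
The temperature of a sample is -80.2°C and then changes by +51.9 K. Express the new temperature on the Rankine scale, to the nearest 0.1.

440.7°R

The 51.9 K change is an interval; Kelvin and Celsius degrees are the same size, so ΔC = +51.9°C.
Final Celsius temperature: -80.2000 + 51.9000 = -28.3000°C.
In Rankine: -28.3000 × 1.8 + 491.67 = 440.7°R.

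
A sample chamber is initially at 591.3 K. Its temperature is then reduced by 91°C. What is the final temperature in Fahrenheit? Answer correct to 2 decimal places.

440.87°F

Initial temperature in Celsius: 591.3 - 273.15 = 318.1500°C.
Final Celsius temperature: 318.1500 - 91.0000 = 227.1500°C.
In Fahrenheit: 227.1500 × 1.8 + 32 = 440.87°F.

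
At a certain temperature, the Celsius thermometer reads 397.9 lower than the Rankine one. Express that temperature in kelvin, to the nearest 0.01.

Let x be the Rankine reading; then the Celsius reading is 5/9·x - 273.15.
(5/9·x - 273.15) - x = -397.9  ⇒  (-4/9)·x = -124.75  ⇒  x = 280.6875°R.
In Celsius: (280.6875 - 491.67) × 5/9 = -117.2125°C.
In kelvin: -117.2125 + 273.15 = 155.94 K.

155.94 K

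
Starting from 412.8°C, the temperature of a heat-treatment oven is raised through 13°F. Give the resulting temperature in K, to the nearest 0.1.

693.2 K

The 13°F change is an interval, so only the factor 5/9 applies: +13 × 5/9 = +7.2222°C.
Final Celsius temperature: 412.8000 + 7.2222 = 420.0222°C.
In kelvin: 420.0222 + 273.15 = 693.2 K.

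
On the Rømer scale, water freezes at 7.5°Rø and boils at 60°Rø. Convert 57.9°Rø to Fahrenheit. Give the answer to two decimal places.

Linear interpolation between the fixed points: C = (57.9 - 7.5) × 100 / (60 - 7.5) = 96.0000°C.
Then 96.0000 × 1.8 + 32 = 204.80°F.

204.80°F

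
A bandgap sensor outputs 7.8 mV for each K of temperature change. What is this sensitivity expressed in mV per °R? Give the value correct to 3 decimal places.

4.333 mV per °R

The quantity depends on a temperature interval, so only the ratio of degree sizes applies; the offset between the scales is irrelevant.
A change of 1°R is a change of 5/9 K, so per °R the value is 7.8 × 5/9 = 4.333.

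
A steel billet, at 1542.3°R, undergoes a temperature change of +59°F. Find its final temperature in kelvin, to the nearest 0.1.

889.6 K

Initial temperature in Celsius: (1542.3 - 491.67) × 5/9 = 583.6833°C.
The 59°F change is an interval, so only the factor 5/9 applies: +59 × 5/9 = +32.7778°C.
Final Celsius temperature: 583.6833 + 32.7778 = 616.4611°C.
In kelvin: 616.4611 + 273.15 = 889.6 K.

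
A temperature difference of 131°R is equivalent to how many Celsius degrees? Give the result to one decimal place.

Only the scale ratio 5/9 matters for a change in temperature.
131 × 5/9 = 72.8.

72.8°C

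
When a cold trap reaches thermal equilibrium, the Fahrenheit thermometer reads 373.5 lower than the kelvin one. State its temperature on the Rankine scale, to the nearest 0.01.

Let x be the kelvin reading; then the Fahrenheit reading is 1.8·x - 459.67.
(1.8·x - 459.67) - x = -373.5  ⇒  (0.8)·x = 86.17  ⇒  x = 107.7125 K.
In Celsius: 107.7125 - 273.15 = -165.4375°C.
In Rankine: -165.4375 × 1.8 + 491.67 = 193.88°R.

193.88°R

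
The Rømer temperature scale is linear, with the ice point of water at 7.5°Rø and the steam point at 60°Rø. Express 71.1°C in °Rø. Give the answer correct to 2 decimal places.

Linearly onto the Rømer scale: 7.5 + (71.1000 / 100) × (60 - 7.5) = 44.83°Rø.

44.83°Rø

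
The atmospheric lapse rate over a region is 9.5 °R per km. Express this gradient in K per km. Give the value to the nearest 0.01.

The quantity depends on a temperature interval, so only the ratio of degree sizes applies; the offset between the scales is irrelevant.
A change of 1°R is a change of 5/9 K, so 9.5 × 5/9 = 5.28.

5.28 K/km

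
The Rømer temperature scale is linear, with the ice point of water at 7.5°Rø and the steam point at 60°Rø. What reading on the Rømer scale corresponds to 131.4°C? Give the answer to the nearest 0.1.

76.5°Rø

Linearly onto the Rømer scale: 7.5 + (131.4000 / 100) × (60 - 7.5) = 76.5°Rø.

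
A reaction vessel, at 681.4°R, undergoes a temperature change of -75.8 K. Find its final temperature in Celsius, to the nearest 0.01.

29.61°C

Initial temperature in Celsius: (681.4 - 491.67) × 5/9 = 105.4056°C.
The 75.8 K change is an interval; Kelvin and Celsius degrees are the same size, so ΔC = -75.8°C.
Final Celsius temperature: 105.4056 - 75.8000 = 29.6056°C.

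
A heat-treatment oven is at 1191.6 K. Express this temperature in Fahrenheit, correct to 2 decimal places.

1685.21°F

In Celsius: 1191.6 - 273.15 = 918.4500°C.
In Fahrenheit: 918.4500 × 1.8 + 32 = 1685.21°F.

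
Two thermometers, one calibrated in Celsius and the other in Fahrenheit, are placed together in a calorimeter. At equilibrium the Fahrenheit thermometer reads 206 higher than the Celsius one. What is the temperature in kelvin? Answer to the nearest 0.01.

Let x be the Celsius reading; then the Fahrenheit reading is 1.8·x + 32.
(1.8·x + 32) - x = 206  ⇒  (0.8)·x = 174  ⇒  x = 217.5000°C.
In kelvin: 217.5000 + 273.15 = 490.65 K.

490.65 K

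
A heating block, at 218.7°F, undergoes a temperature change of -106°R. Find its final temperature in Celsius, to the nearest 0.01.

Initial temperature in Celsius: (218.7 - 32) × 5/9 = 103.7222°C.
The 106°R change is an interval, so only the factor 5/9 applies: -106 × 5/9 = -58.8889°C.
Final Celsius temperature: 103.7222 - 58.8889 = 44.8333°C.

44.83°C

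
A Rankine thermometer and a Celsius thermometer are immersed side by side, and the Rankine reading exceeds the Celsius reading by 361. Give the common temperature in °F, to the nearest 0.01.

-262.01°F

Let x be the Rankine reading; then the Celsius reading is 5/9·x - 273.15.
(5/9·x - 273.15) - x = -361  ⇒  (-4/9)·x = -87.85  ⇒  x = 197.6625°R.
In Celsius: (197.6625 - 491.67) × 5/9 = -163.3375°C.
In Fahrenheit: -163.3375 × 1.8 + 32 = -262.01°F.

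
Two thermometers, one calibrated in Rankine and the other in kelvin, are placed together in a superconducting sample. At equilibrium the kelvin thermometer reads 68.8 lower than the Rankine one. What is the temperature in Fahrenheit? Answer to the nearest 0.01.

Let x be the Rankine reading; then the kelvin reading is 5/9·x.
(5/9·x) - x = -68.8  ⇒  (-4/9)·x = -68.8  ⇒  x = 154.8000°R.
In Celsius: (154.8 - 491.67) × 5/9 = -187.1500°C.
In Fahrenheit: -187.1500 × 1.8 + 32 = -304.87°F.

-304.87°F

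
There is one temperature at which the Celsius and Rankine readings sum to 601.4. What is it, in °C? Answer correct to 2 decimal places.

39.19°C

Let C be the Celsius reading. The Rankine reading is R = 1.8·C + 491.67.
Require C + R = 601.4: (2.8)·C + 491.67 = 601.4.
C = (601.4 - 491.67) / (2.8) = 39.19.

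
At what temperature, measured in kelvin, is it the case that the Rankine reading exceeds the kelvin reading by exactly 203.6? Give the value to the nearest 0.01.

Let K be the kelvin reading. The Rankine reading is R = 1.8·K.
Require R - K = 203.6: (0.8)·K = 203.6.
K = (203.6) / (0.8) = 254.50.

254.50 K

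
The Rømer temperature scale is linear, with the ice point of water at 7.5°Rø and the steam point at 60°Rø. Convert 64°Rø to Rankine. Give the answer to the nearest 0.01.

Linear interpolation between the fixed points: C = (64 - 7.5) × 100 / (60 - 7.5) = 107.6190°C.
Then 107.6190 × 1.8 + 491.67 = 685.38°R.

685.38°R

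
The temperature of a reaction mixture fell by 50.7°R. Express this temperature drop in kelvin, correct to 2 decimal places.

Only the scale ratio 5/9 matters for a change in temperature.
50.7 × 5/9 = 28.17.

28.17 K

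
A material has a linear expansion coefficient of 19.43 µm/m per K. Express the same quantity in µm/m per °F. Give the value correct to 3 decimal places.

10.794 µm/m per °F

The quantity depends on a temperature interval, so only the ratio of degree sizes applies; the offset between the scales is irrelevant.
A change of 1°F is a change of 5/9 K, so per °F the value is 19.43 × 5/9 = 10.794.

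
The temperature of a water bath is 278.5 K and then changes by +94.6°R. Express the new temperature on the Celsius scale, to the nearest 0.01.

Initial temperature in Celsius: 278.5 - 273.15 = 5.3500°C.
The 94.6°R change is an interval, so only the factor 5/9 applies: +94.6 × 5/9 = +52.5556°C.
Final Celsius temperature: 5.3500 + 52.5556 = 57.9056°C.

57.91°C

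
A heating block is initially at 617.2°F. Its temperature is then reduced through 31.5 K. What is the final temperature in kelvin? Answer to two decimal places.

Initial temperature in Celsius: (617.2 - 32) × 5/9 = 325.1111°C.
The 31.5 K change is an interval; Kelvin and Celsius degrees are the same size, so ΔC = -31.5°C.
Final Celsius temperature: 325.1111 - 31.5000 = 293.6111°C.
In kelvin: 293.6111 + 273.15 = 566.76 K.

566.76 K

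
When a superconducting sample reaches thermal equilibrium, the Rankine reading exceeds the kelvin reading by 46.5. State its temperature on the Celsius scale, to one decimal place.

-215.0°C

Let x be the Rankine reading; then the kelvin reading is 5/9·x.
(5/9·x) - x = -46.5  ⇒  (-4/9)·x = -46.5  ⇒  x = 104.6250°R.
In Celsius: (104.625 - 491.67) × 5/9 = -215.0°C.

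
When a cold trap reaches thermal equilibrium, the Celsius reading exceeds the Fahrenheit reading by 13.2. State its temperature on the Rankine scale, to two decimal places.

389.97°R

Let x be the Fahrenheit reading; then the Celsius reading is 5/9·x - 17.7778.
(5/9·x - 17.7778) - x = 13.2  ⇒  (-4/9)·x = 30.9778  ⇒  x = -69.7000°F.
In Celsius: (-69.7 - 32) × 5/9 = -56.5000°C.
In Rankine: -56.5000 × 1.8 + 491.67 = 389.97°R.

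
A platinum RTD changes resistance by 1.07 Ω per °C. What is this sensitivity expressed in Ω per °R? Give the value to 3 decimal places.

0.594 Ω per °R

The quantity depends on a temperature interval, so only the ratio of degree sizes applies; the offset between the scales is irrelevant.
A change of 1°R is a change of 5/9°C, so per °R the value is 1.07 × 5/9 = 0.594.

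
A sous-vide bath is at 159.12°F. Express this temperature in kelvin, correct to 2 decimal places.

In Celsius: (159.12 - 32) × 5/9 = 70.6222°C.
In kelvin: 70.6222 + 273.15 = 343.77 K.

343.77 K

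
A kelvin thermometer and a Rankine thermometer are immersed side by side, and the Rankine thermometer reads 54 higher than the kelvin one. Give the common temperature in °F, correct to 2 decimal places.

-338.17°F

Let x be the kelvin reading; then the Rankine reading is 1.8·x.
(1.8·x) - x = 54  ⇒  (0.8)·x = 54  ⇒  x = 67.5000 K.
In Celsius: 67.5 - 273.15 = -205.6500°C.
In Fahrenheit: -205.6500 × 1.8 + 32 = -338.17°F.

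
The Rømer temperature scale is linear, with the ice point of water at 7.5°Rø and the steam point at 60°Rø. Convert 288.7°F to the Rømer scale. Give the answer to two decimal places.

First in Celsius: (288.7 - 32) × 5/9 = 142.6111°C.
Linearly onto the Rømer scale: 7.5 + (142.6111 / 100) × (60 - 7.5) = 82.37°Rø.

82.37°Rø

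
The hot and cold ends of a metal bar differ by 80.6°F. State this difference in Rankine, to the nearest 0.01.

Fahrenheit and Rankine degrees are the same size, so the interval is unchanged: 80.60.

80.60°R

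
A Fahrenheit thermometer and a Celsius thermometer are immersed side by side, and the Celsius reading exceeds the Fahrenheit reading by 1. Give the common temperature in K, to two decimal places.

Let x be the Fahrenheit reading; then the Celsius reading is 5/9·x - 17.7778.
(5/9·x - 17.7778) - x = 1  ⇒  (-4/9)·x = 18.7778  ⇒  x = -42.2500°F.
In Celsius: (-42.25 - 32) × 5/9 = -41.2500°C.
In kelvin: -41.2500 + 273.15 = 231.90 K.

231.90 K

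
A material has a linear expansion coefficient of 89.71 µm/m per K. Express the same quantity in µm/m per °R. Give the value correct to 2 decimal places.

49.84 µm/m per °R

Since only a temperature interval is involved, the additive offset between the scales drops out.
A change of 1°R is a change of 5/9 K, so per °R the value is 89.71 × 5/9 = 49.84.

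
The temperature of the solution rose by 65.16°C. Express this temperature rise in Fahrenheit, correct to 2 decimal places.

117.29°F

For a temperature interval the offset drops out; only the factor 1.8 applies.
65.16 × 1.8 = 117.29.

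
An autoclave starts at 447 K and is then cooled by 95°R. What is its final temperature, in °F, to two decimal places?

Initial temperature in Celsius: 447 - 273.15 = 173.8500°C.
The 95°R change is an interval, so only the factor 5/9 applies: -95 × 5/9 = -52.7778°C.
Final Celsius temperature: 173.8500 - 52.7778 = 121.0722°C.
In Fahrenheit: 121.0722 × 1.8 + 32 = 249.93°F.

249.93°F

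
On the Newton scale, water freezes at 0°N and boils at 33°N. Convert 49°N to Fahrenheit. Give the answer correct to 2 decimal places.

Linear interpolation between the fixed points: C = (49 - 0) × 100 / (33 - 0) = 148.4848°C.
Then 148.4848 × 1.8 + 32 = 299.27°F.

299.27°F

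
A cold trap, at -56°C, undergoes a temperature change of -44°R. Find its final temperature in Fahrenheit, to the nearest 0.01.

The 44°R change is an interval, so only the factor 5/9 applies: -44 × 5/9 = -24.4444°C.
Final Celsius temperature: -56.0000 - 24.4444 = -80.4444°C.
In Fahrenheit: -80.4444 × 1.8 + 32 = -112.80°F.

-112.80°F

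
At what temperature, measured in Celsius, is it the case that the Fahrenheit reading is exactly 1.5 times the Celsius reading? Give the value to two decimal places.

Let C be the Celsius reading. The Fahrenheit reading is F = 1.8·C + 32.
Require F = 1.5·C: 1.8·C + 32 = 1.5·C.
(0.3)·C = -32  ⇒  C = -106.67.

-106.67°C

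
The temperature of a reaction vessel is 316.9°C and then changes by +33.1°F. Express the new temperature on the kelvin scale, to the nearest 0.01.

The 33.1°F change is an interval, so only the factor 5/9 applies: +33.1 × 5/9 = +18.3889°C.
Final Celsius temperature: 316.9000 + 18.3889 = 335.2889°C.
In kelvin: 335.2889 + 273.15 = 608.44 K.

608.44 K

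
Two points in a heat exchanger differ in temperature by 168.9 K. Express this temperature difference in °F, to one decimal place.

Only the scale ratio 1.8 matters for a change in temperature.
168.9 × 1.8 = 304.0.

304.0°F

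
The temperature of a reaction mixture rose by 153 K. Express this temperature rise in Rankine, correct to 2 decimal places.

275.40°R

An interval of 1 K corresponds to 1.8°R.
153 × 1.8 = 275.40.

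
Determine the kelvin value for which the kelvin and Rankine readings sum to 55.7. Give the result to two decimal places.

19.89 K

Let K be the kelvin reading. The Rankine reading is R = 1.8·K.
Require K + R = 55.7: (2.8)·K = 55.7.
K = (55.7) / (2.8) = 19.89.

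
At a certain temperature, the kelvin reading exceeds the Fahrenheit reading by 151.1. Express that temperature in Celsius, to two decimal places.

Let x be the Fahrenheit reading; then the kelvin reading is 5/9·x + 255.372.
(5/9·x + 255.372) - x = 151.1  ⇒  (-4/9)·x = -104.272  ⇒  x = 234.6125°F.
In Celsius: (234.6125 - 32) × 5/9 = 112.56°C.

112.56°C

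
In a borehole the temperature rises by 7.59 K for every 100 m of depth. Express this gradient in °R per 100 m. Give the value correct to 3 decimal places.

The quantity depends on a temperature interval, so only the ratio of degree sizes applies; the offset between the scales is irrelevant.
A change of 1 K is a change of 1.8°R, so 7.59 × 1.8 = 13.662.

13.662 °R/100 m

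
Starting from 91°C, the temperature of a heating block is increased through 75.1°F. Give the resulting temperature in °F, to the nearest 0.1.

The 75.1°F change is an interval, so only the factor 5/9 applies: +75.1 × 5/9 = +41.7222°C.
Final Celsius temperature: 91.0000 + 41.7222 = 132.7222°C.
In Fahrenheit: 132.7222 × 1.8 + 32 = 270.9°F.

270.9°F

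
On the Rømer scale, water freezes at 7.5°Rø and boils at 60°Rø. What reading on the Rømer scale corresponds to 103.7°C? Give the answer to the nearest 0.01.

Linearly onto the Rømer scale: 7.5 + (103.7000 / 100) × (60 - 7.5) = 61.94°Rø.

61.94°Rø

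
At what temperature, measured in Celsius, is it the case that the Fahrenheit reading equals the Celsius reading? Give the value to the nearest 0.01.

Let C be the Celsius reading. The Fahrenheit reading is F = 1.8·C + 32.
Set F = C: 1.8·C + 32 = C.
(0.8)·C = -32  ⇒  C = -40.00.

-40.00°C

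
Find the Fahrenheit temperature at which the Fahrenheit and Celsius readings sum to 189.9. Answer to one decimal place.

133.5°F

Let F be the Fahrenheit reading. The Celsius reading is C = 5/9·F - 17.7778.
Require F + C = 189.9: (14/9)·F - 17.7778 = 189.9.
F = (189.9 + 17.7778) / (14/9) = 133.5.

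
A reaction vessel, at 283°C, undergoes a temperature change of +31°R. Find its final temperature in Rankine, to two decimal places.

The 31°R change is an interval, so only the factor 5/9 applies: +31 × 5/9 = +17.2222°C.
Final Celsius temperature: 283.0000 + 17.2222 = 300.2222°C.
In Rankine: 300.2222 × 1.8 + 491.67 = 1032.07°R.

1032.07°R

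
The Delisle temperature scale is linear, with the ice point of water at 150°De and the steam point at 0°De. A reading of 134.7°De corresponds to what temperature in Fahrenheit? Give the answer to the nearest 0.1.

Linear interpolation between the fixed points: C = (134.7 - 150) × 100 / (0 - 150) = 10.2000°C.
Then 10.2000 × 1.8 + 32 = 50.4°F.

50.4°F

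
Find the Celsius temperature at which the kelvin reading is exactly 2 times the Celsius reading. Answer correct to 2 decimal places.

Let C be the Celsius reading. The kelvin reading is K = 1·C + 273.15.
Require K = 2·C: 1·C + 273.15 = 2·C.
(-1)·C = -273.15  ⇒  C = 273.15.

273.15°C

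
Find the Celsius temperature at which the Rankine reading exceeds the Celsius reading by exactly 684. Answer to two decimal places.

Let C be the Celsius reading. The Rankine reading is R = 1.8·C + 491.67.
Require R - C = 684: (0.8)·C + 491.67 = 684.
C = (684 - 491.67) / (0.8) = 240.41.

240.41°C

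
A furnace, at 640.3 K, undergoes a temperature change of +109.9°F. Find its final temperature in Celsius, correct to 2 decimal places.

428.21°C

Initial temperature in Celsius: 640.3 - 273.15 = 367.1500°C.
The 109.9°F change is an interval, so only the factor 5/9 applies: +109.9 × 5/9 = +61.0556°C.
Final Celsius temperature: 367.1500 + 61.0556 = 428.2056°C.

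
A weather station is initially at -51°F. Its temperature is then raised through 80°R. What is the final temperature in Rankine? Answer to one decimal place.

Initial temperature in Celsius: (-51 - 32) × 5/9 = -46.1111°C.
The 80°R change is an interval, so only the factor 5/9 applies: +80 × 5/9 = +44.4444°C.
Final Celsius temperature: -46.1111 + 44.4444 = -1.6667°C.
In Rankine: -1.6667 × 1.8 + 491.67 = 488.7°R.

488.7°R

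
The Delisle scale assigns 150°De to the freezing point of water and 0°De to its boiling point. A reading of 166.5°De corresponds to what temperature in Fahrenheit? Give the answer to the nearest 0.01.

12.20°F

Linear interpolation between the fixed points: C = (166.5 - 150) × 100 / (0 - 150) = -11.0000°C.
Then -11.0000 × 1.8 + 32 = 12.20°F.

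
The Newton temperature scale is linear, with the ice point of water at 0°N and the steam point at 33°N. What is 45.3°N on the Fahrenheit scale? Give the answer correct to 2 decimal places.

279.09°F

Linear interpolation between the fixed points: C = (45.3 - 0) × 100 / (33 - 0) = 137.2727°C.
Then 137.2727 × 1.8 + 32 = 279.09°F.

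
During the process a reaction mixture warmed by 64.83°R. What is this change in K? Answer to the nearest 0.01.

Only the scale ratio 5/9 matters for a change in temperature.
64.83 × 5/9 = 36.02.

36.02 K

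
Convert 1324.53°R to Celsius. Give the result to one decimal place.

462.7°C

In Celsius: (1324.53 - 491.67) × 5/9 = 462.7000°C.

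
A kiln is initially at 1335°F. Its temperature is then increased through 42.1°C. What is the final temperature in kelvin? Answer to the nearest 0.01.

Initial temperature in Celsius: (1335 - 32) × 5/9 = 723.8889°C.
Final Celsius temperature: 723.8889 + 42.1000 = 765.9889°C.
In kelvin: 765.9889 + 273.15 = 1039.14 K.

1039.14 K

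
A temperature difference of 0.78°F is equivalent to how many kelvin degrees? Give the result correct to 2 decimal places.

0.43 K

For a temperature interval the offset drops out; only the factor 5/9 applies.
0.78 × 5/9 = 0.43.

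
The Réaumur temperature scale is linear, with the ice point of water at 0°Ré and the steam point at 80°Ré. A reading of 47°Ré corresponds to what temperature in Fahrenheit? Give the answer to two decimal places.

137.75°F

Linear interpolation between the fixed points: C = (47 - 0) × 100 / (80 - 0) = 58.7500°C.
Then 58.7500 × 1.8 + 32 = 137.75°F.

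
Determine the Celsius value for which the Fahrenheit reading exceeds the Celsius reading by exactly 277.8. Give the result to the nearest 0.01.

307.25°C

Let C be the Celsius reading. The Fahrenheit reading is F = 1.8·C + 32.
Require F - C = 277.8: (0.8)·C + 32 = 277.8.
C = (277.8 - 32) / (0.8) = 307.25.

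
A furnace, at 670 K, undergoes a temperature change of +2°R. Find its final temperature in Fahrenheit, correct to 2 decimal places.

748.33°F

Initial temperature in Celsius: 670 - 273.15 = 396.8500°C.
The 2°R change is an interval, so only the factor 5/9 applies: +2 × 5/9 = +1.1111°C.
Final Celsius temperature: 396.8500 + 1.1111 = 397.9611°C.
In Fahrenheit: 397.9611 × 1.8 + 32 = 748.33°F.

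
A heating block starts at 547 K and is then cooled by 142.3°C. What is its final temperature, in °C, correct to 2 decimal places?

131.55°C

Initial temperature in Celsius: 547 - 273.15 = 273.8500°C.
Final Celsius temperature: 273.8500 - 142.3000 = 131.5500°C.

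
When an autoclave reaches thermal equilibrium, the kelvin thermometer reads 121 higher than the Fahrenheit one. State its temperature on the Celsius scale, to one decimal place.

150.2°C

Let x be the Fahrenheit reading; then the kelvin reading is 5/9·x + 255.372.
(5/9·x + 255.372) - x = 121  ⇒  (-4/9)·x = -134.372  ⇒  x = 302.3375°F.
In Celsius: (302.3375 - 32) × 5/9 = 150.2°C.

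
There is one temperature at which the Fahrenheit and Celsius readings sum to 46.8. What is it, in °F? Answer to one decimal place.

41.5°F

Let F be the Fahrenheit reading. The Celsius reading is C = 5/9·F - 17.7778.
Require F + C = 46.8: (14/9)·F - 17.7778 = 46.8.
F = (46.8 + 17.7778) / (14/9) = 41.5.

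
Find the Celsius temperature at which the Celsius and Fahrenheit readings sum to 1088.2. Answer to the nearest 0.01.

377.21°C

Let C be the Celsius reading. The Fahrenheit reading is F = 1.8·C + 32.
Require C + F = 1088.2: (2.8)·C + 32 = 1088.2.
C = (1088.2 - 32) / (2.8) = 377.21.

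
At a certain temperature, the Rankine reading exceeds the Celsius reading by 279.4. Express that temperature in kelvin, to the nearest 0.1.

Let x be the Rankine reading; then the Celsius reading is 5/9·x - 273.15.
(5/9·x - 273.15) - x = -279.4  ⇒  (-4/9)·x = -6.25  ⇒  x = 14.0625°R.
In Celsius: (14.0625 - 491.67) × 5/9 = -265.3375°C.
In kelvin: -265.3375 + 273.15 = 7.8 K.

7.8 K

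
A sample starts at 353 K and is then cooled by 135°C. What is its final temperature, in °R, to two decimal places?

Initial temperature in Celsius: 353 - 273.15 = 79.8500°C.
Final Celsius temperature: 79.8500 - 135.0000 = -55.1500°C.
In Rankine: -55.1500 × 1.8 + 491.67 = 392.40°R.

392.40°R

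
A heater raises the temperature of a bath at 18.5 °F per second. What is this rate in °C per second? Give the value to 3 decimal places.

10.278 °C/second

The quantity depends on a temperature interval, so only the ratio of degree sizes applies; the offset between the scales is irrelevant.
A change of 1°F is a change of 5/9°C, so 18.5 × 5/9 = 10.278.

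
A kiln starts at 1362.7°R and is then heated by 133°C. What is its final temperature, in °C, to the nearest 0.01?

Initial temperature in Celsius: (1362.7 - 491.67) × 5/9 = 483.9056°C.
Final Celsius temperature: 483.9056 + 133.0000 = 616.9056°C.

616.91°C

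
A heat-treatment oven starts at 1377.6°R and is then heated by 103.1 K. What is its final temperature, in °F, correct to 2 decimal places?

1103.51°F

Initial temperature in Celsius: (1377.6 - 491.67) × 5/9 = 492.1833°C.
The 103.1 K change is an interval; Kelvin and Celsius degrees are the same size, so ΔC = +103.1°C.
Final Celsius temperature: 492.1833 + 103.1000 = 595.2833°C.
In Fahrenheit: 595.2833 × 1.8 + 32 = 1103.51°F.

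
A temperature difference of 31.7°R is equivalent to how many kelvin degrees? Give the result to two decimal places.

17.61 K

Only the scale ratio 5/9 matters for a change in temperature.
31.7 × 5/9 = 17.61.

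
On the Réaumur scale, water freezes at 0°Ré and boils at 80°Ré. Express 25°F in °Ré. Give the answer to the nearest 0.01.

-3.11°Ré

First in Celsius: (25 - 32) × 5/9 = -3.8889°C.
Linearly onto the Réaumur scale: 0 + (-3.8889 / 100) × (80 - 0) = -3.11°Ré.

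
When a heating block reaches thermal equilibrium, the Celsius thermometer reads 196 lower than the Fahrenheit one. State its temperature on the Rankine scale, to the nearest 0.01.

860.67°R

Let x be the Fahrenheit reading; then the Celsius reading is 5/9·x - 17.7778.
(5/9·x - 17.7778) - x = -196  ⇒  (-4/9)·x = -178.222  ⇒  x = 401.0000°F.
In Celsius: (401 - 32) × 5/9 = 205.0000°C.
In Rankine: 205.0000 × 1.8 + 491.67 = 860.67°R.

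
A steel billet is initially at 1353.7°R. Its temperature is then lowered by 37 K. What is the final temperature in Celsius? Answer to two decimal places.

441.91°C

Initial temperature in Celsius: (1353.7 - 491.67) × 5/9 = 478.9056°C.
The 37 K change is an interval; Kelvin and Celsius degrees are the same size, so ΔC = -37°C.
Final Celsius temperature: 478.9056 - 37.0000 = 441.9056°C.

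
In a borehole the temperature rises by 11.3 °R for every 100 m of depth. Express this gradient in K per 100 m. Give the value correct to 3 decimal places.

Since only a temperature interval is involved, the additive offset between the scales drops out.
A change of 1°R is a change of 5/9 K, so 11.3 × 5/9 = 6.278.

6.278 K/100 m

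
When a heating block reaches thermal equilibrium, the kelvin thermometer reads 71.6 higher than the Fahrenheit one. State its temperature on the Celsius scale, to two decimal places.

Let x be the Fahrenheit reading; then the kelvin reading is 5/9·x + 255.372.
(5/9·x + 255.372) - x = 71.6  ⇒  (-4/9)·x = -183.772  ⇒  x = 413.4875°F.
In Celsius: (413.4875 - 32) × 5/9 = 211.94°C.

211.94°C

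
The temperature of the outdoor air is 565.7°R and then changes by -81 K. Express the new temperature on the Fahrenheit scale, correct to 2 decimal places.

-39.77°F

Initial temperature in Celsius: (565.7 - 491.67) × 5/9 = 41.1278°C.
The 81 K change is an interval; Kelvin and Celsius degrees are the same size, so ΔC = -81°C.
Final Celsius temperature: 41.1278 - 81.0000 = -39.8722°C.
In Fahrenheit: -39.8722 × 1.8 + 32 = -39.77°F.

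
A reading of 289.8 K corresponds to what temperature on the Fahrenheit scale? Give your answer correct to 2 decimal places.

In Celsius: 289.8 - 273.15 = 16.6500°C.
In Fahrenheit: 16.6500 × 1.8 + 32 = 61.97°F.

61.97°F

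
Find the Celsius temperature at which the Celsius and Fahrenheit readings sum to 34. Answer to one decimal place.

Let C be the Celsius reading. The Fahrenheit reading is F = 1.8·C + 32.
Require C + F = 34: (2.8)·C + 32 = 34.
C = (34 - 32) / (2.8) = 0.7.

0.7°C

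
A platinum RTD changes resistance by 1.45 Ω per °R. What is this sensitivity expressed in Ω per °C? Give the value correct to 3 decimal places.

2.610 Ω per °C

The quantity depends on a temperature interval, so only the ratio of degree sizes applies; the offset between the scales is irrelevant.
A change of 1°C is a change of 1.8°R, so per °C the value is 1.45 × 1.8 = 2.610.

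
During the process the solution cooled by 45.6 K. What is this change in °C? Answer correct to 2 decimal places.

45.60°C

Kelvin and Celsius degrees are the same size, so the interval is unchanged: 45.60.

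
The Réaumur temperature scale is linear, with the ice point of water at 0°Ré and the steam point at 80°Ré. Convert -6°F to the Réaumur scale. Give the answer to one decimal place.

-16.9°Ré

First in Celsius: (-6 - 32) × 5/9 = -21.1111°C.
Linearly onto the Réaumur scale: 0 + (-21.1111 / 100) × (80 - 0) = -16.9°Ré.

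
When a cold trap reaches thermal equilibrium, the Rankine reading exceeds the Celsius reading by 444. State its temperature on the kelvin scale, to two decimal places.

Let x be the Celsius reading; then the Rankine reading is 1.8·x + 491.67.
(1.8·x + 491.67) - x = 444  ⇒  (0.8)·x = -47.67  ⇒  x = -59.5875°C.
In kelvin: -59.5875 + 273.15 = 213.56 K.

213.56 K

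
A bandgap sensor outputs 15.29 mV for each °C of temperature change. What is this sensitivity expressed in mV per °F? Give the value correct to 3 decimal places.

Since only a temperature interval is involved, the additive offset between the scales drops out.
A change of 1°F is a change of 5/9°C, so per °F the value is 15.29 × 5/9 = 8.494.

8.494 mV per °F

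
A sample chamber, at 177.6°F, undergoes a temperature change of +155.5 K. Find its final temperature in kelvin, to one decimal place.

509.5 K

Initial temperature in Celsius: (177.6 - 32) × 5/9 = 80.8889°C.
The 155.5 K change is an interval; Kelvin and Celsius degrees are the same size, so ΔC = +155.5°C.
Final Celsius temperature: 80.8889 + 155.5000 = 236.3889°C.
In kelvin: 236.3889 + 273.15 = 509.5 K.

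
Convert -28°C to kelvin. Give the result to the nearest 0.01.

245.15 K

In kelvin: -28.0000 + 273.15 = 245.15 K.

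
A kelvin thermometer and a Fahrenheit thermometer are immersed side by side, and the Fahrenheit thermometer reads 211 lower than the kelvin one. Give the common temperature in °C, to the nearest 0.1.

Let x be the kelvin reading; then the Fahrenheit reading is 1.8·x - 459.67.
(1.8·x - 459.67) - x = -211  ⇒  (0.8)·x = 248.67  ⇒  x = 310.8375 K.
In Celsius: 310.8375 - 273.15 = 37.7°C.

37.7°C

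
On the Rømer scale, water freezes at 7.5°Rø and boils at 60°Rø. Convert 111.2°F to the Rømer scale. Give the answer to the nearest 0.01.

30.60°Rø

First in Celsius: (111.2 - 32) × 5/9 = 44.0000°C.
Linearly onto the Rømer scale: 7.5 + (44.0000 / 100) × (60 - 7.5) = 30.60°Rø.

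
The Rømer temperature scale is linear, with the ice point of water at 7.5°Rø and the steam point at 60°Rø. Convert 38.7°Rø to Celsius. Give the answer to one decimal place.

Linear interpolation between the fixed points: C = (38.7 - 7.5) × 100 / (60 - 7.5) = 59.4286°C.

59.4°C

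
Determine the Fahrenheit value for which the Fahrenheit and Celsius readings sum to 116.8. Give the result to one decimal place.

86.5°F

Let F be the Fahrenheit reading. The Celsius reading is C = 5/9·F - 17.7778.
Require F + C = 116.8: (14/9)·F - 17.7778 = 116.8.
F = (116.8 + 17.7778) / (14/9) = 86.5.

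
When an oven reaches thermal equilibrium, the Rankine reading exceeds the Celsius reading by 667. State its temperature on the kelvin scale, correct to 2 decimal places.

492.31 K

Let x be the Celsius reading; then the Rankine reading is 1.8·x + 491.67.
(1.8·x + 491.67) - x = 667  ⇒  (0.8)·x = 175.33  ⇒  x = 219.1625°C.
In kelvin: 219.1625 + 273.15 = 492.31 K.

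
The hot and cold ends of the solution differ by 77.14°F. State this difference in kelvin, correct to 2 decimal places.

Only the scale ratio 5/9 matters for a change in temperature.
77.14 × 5/9 = 42.86.

42.86 K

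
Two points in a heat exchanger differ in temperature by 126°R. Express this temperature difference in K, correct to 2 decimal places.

70.00 K

An interval of 1°R corresponds to 5/9 K.
126 × 5/9 = 70.00.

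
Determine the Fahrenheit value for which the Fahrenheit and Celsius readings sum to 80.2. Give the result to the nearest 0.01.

62.99°F

Let F be the Fahrenheit reading. The Celsius reading is C = 5/9·F - 17.7778.
Require F + C = 80.2: (14/9)·F - 17.7778 = 80.2.
F = (80.2 + 17.7778) / (14/9) = 62.99.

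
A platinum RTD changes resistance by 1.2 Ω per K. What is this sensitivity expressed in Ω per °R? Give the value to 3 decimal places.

Since only a temperature interval is involved, the additive offset between the scales drops out.
A change of 1°R is a change of 5/9 K, so per °R the value is 1.2 × 5/9 = 0.667.

0.667 Ω per °R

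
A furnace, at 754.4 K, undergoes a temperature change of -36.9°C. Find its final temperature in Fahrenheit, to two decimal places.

Initial temperature in Celsius: 754.4 - 273.15 = 481.2500°C.
Final Celsius temperature: 481.2500 - 36.9000 = 444.3500°C.
In Fahrenheit: 444.3500 × 1.8 + 32 = 831.83°F.

831.83°F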